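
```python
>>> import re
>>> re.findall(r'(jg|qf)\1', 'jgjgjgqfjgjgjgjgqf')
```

['jg', 'jg', 'jg']

`\1` is not a pattern — it's the concrete string captured by group 1, re-applied verbatim.
Walking the string: at [0:4] match 'jgjg', group 1 = 'jg'; at [8:12] match 'jgjg', group 1 = 'jg'; at [12:16] match 'jgjg', group 1 = 'jg'.
Because there's exactly one group, `findall` drops the full match and keeps group 1 from each hit.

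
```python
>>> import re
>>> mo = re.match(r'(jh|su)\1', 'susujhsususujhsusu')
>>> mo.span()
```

(0, 4)

A backreference is literal: `\1` must see the identical characters the first group matched.
With `match`, the pattern is implicitly anchored at the beginning.
The match spans [0:4] → 'susu'.
Captured: group 1 = 'su'.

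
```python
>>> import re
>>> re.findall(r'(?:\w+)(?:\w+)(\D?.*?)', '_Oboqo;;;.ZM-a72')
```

[';', '-', '']

Pattern: one or more of a word character (non-capturing group); then one or more of a word character (non-capturing group); then optionally a non-digit, then zero or more of any character (lazy) (captured).
Lazy quantifiers expand one character at a time until the remainder of the pattern can match.
Matches: at [0:7] match '_Oboqo;', group 1 = ';'; at [10:13] match 'ZM-', group 1 = '-'; at [13:16] match 'a72', group 1 = ''.
With a single group, `findall` returns only what that group captured — 3 items.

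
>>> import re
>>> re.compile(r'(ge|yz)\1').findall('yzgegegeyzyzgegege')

['ge', 'yz', 'ge']

The backreference `\1` re-matches whatever the first group consumed, character for character.
One capturing group, so `findall` returns just the captured substring from each match — 3 in all.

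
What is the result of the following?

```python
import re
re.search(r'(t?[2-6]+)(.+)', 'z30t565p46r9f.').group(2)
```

Pattern: optionally the literal 't', then one or more of a character in [2-6] (captured); then one or more of any character (captured).
`search` walks the string left to right and returns the first match it finds.
The match spans [1:14] → '30t565p46r9f.'.
Captured: group 1 = '3', group 2 = '0t565p46r9f.'.

'0t565p46r9f.'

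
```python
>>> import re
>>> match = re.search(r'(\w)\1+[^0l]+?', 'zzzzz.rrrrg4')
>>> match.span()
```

(0, 6)

The backreference `\1` re-matches whatever the first group consumed, character for character.
The match spans [0:6] → 'zzzzz.'.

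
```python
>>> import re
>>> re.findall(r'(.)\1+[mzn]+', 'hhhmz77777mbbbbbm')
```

['h', '7', 'b']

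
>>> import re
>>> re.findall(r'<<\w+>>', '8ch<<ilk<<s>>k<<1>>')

Walking the string: at [8:13] → '<<s>>'; at [14:19] → '<<1>>'.
Since nothing is captured, `findall` lists the 2 matched substrings directly.

['<<s>>', '<<1>>']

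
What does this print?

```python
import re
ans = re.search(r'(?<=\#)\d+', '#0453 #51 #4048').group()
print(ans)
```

0453

The positive lookaround only admits positions where the adjacent text matches; those characters stay outside the span.
`search` walks the string left to right and returns the first match it finds.
The match spans [1:5] → '0453'.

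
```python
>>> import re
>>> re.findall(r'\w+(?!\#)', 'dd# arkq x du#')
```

The negative lookaround is zero-width — it rules out positions where the adjacent text would match, without consuming anything.
Scanning left to right: at [0:1] → 'd'; at [4:8] → 'arkq'; at [9:10] → 'x'; at [11:12] → 'd'.
With no groups in the pattern, `findall` gives back each whole match — 4 here.

['d', 'arkq', 'x', 'd']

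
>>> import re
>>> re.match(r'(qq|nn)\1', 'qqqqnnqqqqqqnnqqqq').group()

After group 1 captures some text, `\1` only succeeds where that same text appears again.
With `match`, the pattern is implicitly anchored at the beginning.
The match spans [0:4] → 'qqqq'.
Captured: group 1 = 'qq'.

'qqqq'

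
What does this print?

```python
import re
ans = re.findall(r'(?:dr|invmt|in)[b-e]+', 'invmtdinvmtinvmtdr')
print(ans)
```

['invmtd', 'invmtd']

Since nothing is captured, `findall` lists the 2 matched substrings directly.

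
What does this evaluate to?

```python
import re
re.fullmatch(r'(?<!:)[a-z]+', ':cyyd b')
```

The negative lookahead/lookbehind blocks any match where the forbidden context is present.
`re.fullmatch` is like wrapping the pattern in `^…$` (in single-line mode).
Here the pattern can't cover the whole string, so the call returns None.

None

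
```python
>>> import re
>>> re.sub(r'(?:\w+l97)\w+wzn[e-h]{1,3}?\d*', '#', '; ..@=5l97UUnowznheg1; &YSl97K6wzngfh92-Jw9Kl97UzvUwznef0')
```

'; ..@=#eg1; &#fh92-#f0'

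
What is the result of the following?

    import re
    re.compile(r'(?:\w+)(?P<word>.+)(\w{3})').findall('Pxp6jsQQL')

[('s', 'QQL')]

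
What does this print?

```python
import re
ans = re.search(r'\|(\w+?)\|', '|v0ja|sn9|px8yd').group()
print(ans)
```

|v0ja|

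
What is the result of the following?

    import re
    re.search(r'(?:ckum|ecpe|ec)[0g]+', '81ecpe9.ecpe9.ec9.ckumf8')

Here the pattern never matches, so the call returns None.

None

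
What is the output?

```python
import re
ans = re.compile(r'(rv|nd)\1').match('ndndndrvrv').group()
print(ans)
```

ndnd

After group 1 captures some text, `\1` only succeeds where that same text appears again.
`re.match` only tries the pattern at the start of the string.
The match spans [0:4] → 'ndnd'.
Captured: group 1 = 'nd'.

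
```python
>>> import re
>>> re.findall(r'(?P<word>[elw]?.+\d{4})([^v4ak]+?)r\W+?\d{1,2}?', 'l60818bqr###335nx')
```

[('l60818', 'bq')]

This matches optionally one of [elw], then one or more of any character, then exactly 4 of a digit (captured as 'word'); then one or more of any character except [v4ak] (lazy) (captured); then a literal 'r', then one or more of a non-word character (lazy), then 1 to 2 of a digit (lazy).
Matches: at [0:13] match 'l60818bqr###3', groups = ('l60818', 'bq').
Multiple groups make `findall` return tuples — one 2-tuple for the one match.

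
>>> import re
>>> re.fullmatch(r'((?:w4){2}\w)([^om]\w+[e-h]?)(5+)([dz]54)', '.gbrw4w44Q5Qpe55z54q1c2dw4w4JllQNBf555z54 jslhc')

`re.fullmatch` is like wrapping the pattern in `^…$` (in single-line mode).
Here there's no way to consume every character, so the call returns None.

None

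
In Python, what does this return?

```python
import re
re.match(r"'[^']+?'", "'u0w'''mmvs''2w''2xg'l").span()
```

(0, 5)

With `match`, the pattern is implicitly anchored at the beginning.
The match spans [0:5] → "'u0w'".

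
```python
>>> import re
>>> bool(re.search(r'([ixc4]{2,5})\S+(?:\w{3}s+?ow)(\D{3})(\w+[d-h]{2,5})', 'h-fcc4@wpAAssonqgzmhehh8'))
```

The pattern matches 2 to 5 of one of [ixc4] (captured); then one or more of a non-whitespace character; then exactly 3 of a word character, then one or more of a literal 's' (lazy), then the literal 'ow' (non-capturing group); then exactly 3 of a non-digit (captured); then one or more of a word character, then 2 to 5 of a character in [d-h] (captured).
Here nothing in the string fits, so the call returns None, and `bool(None)` is False.

False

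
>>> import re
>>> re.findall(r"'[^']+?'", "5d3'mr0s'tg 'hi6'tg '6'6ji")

["'mr0s'", "'hi6'", "'6'"]

Matches: at [3:9] → "'mr0s'"; at [12:17] → "'hi6'"; at [20:23] → "'6'".
With no groups in the pattern, `findall` gives back each whole match — 3 here.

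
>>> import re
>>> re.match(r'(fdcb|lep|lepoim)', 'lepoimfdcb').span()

Alternation tries branches left to right and keeps the first one that lets the overall match succeed at that position.
`re.match` won't scan ahead — the pattern has to work from the very first character.
The match spans [0:3] → 'lep'.
Captured: group 1 = 'lep'.

(0, 3)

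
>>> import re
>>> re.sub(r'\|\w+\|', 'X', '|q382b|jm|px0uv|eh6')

'XjmXeh6'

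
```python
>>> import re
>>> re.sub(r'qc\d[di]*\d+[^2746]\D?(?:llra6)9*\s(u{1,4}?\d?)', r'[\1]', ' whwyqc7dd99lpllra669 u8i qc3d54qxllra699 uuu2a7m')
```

' whwyqc7dd99lpllra669 u8i [u]uu2a7m'

With the lazy modifier that quantifier settles for the fewest repetitions that let the rest of the pattern succeed (the atoms after it are unaffected and can still be greedy).
`\1` in the replacement pulls in group 1's text for each match.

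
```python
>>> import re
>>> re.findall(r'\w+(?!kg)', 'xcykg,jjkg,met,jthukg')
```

['xcykg', 'jjkg', 'met', 'jthukg']

The negative lookaround is zero-width — it rules out positions where the adjacent text would match, without consuming anything.
`findall` yields the raw match text (4 of them) because the pattern has no groups.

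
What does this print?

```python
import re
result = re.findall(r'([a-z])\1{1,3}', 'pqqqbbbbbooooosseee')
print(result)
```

['q', 'b', 'o', 's', 'e']

The backreference `\1` re-matches whatever the first group consumed, character for character.
Walking the string: at [1:4] match 'qqq', group 1 = 'q'; at [4:8] match 'bbbb', group 1 = 'b'; at [9:13] match 'oooo', group 1 = 'o'; at [14:16] match 'ss', group 1 = 's'; at [16:19] match 'eee', group 1 = 'e'.
One capturing group, so `findall` returns just the captured substring from each match — 5 in all.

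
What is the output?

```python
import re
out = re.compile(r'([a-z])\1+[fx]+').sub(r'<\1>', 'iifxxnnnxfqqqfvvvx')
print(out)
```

<i><n><q><v>

A backreference is literal: `\1` must see the identical characters the first group matched.
The replacement refers to a captured group, so each match is rewritten using its own captured text.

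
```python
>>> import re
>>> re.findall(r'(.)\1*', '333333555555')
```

`\1` has to match the exact text group 1 already captured.
Scanning left to right: at [0:6] match '333333', group 1 = '3'; at [6:12] match '555555', group 1 = '5'.
Because there's exactly one group, `findall` drops the full match and keeps group 1 from each hit.

['3', '5']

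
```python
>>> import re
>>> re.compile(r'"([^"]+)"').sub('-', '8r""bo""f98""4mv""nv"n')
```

Every occurrence is swapped for '-'.

'8r"----n'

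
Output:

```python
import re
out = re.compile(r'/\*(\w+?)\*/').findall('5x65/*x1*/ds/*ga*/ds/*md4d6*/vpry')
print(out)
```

`findall` collects group 1 from each match (3 total).

['x1', 'ga', 'md4d6']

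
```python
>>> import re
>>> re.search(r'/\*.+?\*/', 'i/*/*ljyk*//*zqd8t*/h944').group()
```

'/*/*ljyk*/'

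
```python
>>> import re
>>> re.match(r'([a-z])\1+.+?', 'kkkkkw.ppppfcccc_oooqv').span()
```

`\1` is not a pattern — it's the concrete string captured by group 1, re-applied verbatim.
`re.match` won't scan ahead — the pattern has to work from the very first character.
The match spans [0:6] → 'kkkkkw'.
Captured: group 1 = 'k'.

(0, 6)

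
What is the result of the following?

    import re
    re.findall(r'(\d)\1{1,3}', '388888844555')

After group 1 captures some text, `\1` only succeeds where that same text appears again.
Matches: at [1:5] match '8888', group 1 = '8'; at [5:7] match '88', group 1 = '8'; at [7:9] match '44', group 1 = '4'; at [9:12] match '555', group 1 = '5'.
Because there's exactly one group, `findall` drops the full match and keeps group 1 from each hit.

['8', '8', '4', '5']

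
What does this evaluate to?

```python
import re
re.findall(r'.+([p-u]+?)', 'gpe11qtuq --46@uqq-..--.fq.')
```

['q']

With a single group, `findall` returns only what that group captured — 1 item.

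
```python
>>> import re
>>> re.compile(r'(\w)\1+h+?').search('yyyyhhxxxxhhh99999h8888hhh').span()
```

(0, 5)

A backreference is literal: `\1` must see the identical characters the first group matched.
The match spans [0:5] → 'yyyyh'.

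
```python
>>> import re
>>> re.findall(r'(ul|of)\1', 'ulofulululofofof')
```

['ul', 'of']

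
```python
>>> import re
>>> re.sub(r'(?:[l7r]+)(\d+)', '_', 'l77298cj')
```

'_cj'

Every occurrence is swapped for '_'.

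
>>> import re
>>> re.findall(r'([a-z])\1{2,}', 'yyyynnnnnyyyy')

The backreference `\1` re-matches whatever the first group consumed, character for character.
Matches: at [0:4] match 'yyyy', group 1 = 'y'; at [4:9] match 'nnnnn', group 1 = 'n'; at [9:13] match 'yyyy', group 1 = 'y'.
Because there's exactly one group, `findall` drops the full match and keeps group 1 from each hit.

['y', 'n', 'y']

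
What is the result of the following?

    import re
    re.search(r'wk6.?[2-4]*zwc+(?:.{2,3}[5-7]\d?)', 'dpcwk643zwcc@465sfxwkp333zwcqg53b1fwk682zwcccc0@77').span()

(3, 16)

The match spans [3:16] → 'wk643zwcc@465'.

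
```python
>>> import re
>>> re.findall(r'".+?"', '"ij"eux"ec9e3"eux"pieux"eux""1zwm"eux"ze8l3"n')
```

Walking the string: at [0:4] → '"ij"'; at [7:14] → '"ec9e3"'; at [17:24] → '"pieux"'; at [27:34] → '""1zwm"'; at [37:44] → '"ze8l3"'.
No capturing groups, so `findall` returns the 5 full match strings.

['"ij"', '"ec9e3"', '"pieux"', '""1zwm"', '"ze8l3"']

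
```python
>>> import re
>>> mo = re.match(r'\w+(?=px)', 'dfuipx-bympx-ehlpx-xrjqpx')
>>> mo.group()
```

Lookahead/lookbehind check context without consuming it, so the matched span excludes the asserted characters.
`re.match` only tries the pattern at the start of the string.
The match spans [0:4] → 'dfui'.

'dfui'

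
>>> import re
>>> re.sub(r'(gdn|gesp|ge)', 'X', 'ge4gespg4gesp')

`|` is ordered: at each position the engine commits to the first alternative that works.
Each match is replaced by 'X'.

'X4Xg4X'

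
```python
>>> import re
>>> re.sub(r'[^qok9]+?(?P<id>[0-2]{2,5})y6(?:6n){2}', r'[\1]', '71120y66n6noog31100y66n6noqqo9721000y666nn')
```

This matches one or more of any character except [qok9] (lazy); then 2 to 5 of a character in [0-2] (captured as 'id'); then the literal 'y6', then the literal '6n' repeated 2 times.
Lazy quantifiers expand one character at a time until the remainder of the pattern can match.
Matches: at [0:11] → '71120y66n6n'; at [13:25] → 'g31100y66n6n'.
The replacement refers to a captured group, so each match is rewritten using its own captured text.

'[1120]oo[1100]oqqo9721000y666nn'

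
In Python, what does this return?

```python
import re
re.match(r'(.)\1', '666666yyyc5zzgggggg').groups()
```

The match spans [0:2] → '66'.
Captured: group 1 = '6'.

('6',)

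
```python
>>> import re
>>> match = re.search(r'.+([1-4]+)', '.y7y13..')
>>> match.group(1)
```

'3'

The match spans [0:6] → '.y7y13'.
Captured: group 1 = '3'.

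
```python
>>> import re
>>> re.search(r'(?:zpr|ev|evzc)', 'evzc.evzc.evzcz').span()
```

`|` is ordered: at each position the engine commits to the first alternative that works.
Unlike `match`, `search` isn't anchored — it looks for the pattern anywhere in the string.
The match spans [0:2] → 'ev'.

(0, 2)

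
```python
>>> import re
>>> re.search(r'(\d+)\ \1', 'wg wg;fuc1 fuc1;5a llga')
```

None

The backreference `\1` re-matches whatever the first group consumed, character for character.
`search` walks the string left to right and returns the first match it finds.
Here no position works, so the call returns None.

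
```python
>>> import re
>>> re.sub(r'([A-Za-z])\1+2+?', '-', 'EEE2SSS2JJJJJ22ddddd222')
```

After group 1 captures some text, `\1` only succeeds where that same text appears again.
Matches: at [0:4] → 'EEE2'; at [4:8] → 'SSS2'; at [8:14] → 'JJJJJ2'; at [15:21] → 'ddddd2'.
Each match is replaced by '-'.

'---2-22'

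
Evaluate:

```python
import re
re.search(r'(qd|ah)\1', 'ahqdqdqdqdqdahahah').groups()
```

The match spans [2:6] → 'qdqd'.
Captured: group 1 = 'qd'.

('qd',)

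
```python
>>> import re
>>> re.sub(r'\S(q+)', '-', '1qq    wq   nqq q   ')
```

'-    -   - q   '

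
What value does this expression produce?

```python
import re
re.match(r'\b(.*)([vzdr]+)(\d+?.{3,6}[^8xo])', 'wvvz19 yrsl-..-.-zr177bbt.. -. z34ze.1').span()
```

With `match`, the pattern is implicitly anchored at the beginning.
The match spans [0:38] → 'wvvz19 yrsl-..-.-zr177bbt.. -. z34ze.1'.

(0, 38)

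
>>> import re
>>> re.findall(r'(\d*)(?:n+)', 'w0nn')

Pattern: zero or more of a digit (captured); then one or more of a literal 'n' (non-capturing group).
Walking the string: at [1:4] match '0nn', group 1 = '0'.
One capturing group, so `findall` returns just the captured substring from the one match — 1 in all.

['0']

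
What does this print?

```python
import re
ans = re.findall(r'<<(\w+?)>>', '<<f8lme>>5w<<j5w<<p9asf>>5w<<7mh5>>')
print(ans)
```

Because there's exactly one group, `findall` drops the full match and keeps group 1 from each hit.

['f8lme', 'p9asf', '7mh5']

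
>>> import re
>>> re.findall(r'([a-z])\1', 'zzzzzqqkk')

After group 1 captures some text, `\1` only succeeds where that same text appears again.
With a single group, `findall` returns only what that group captured — 4 items.

['z', 'z', 'q', 'k']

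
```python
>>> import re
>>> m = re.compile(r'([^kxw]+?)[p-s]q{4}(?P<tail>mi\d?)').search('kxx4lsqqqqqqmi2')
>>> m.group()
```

The pattern matches one or more of any character except [kxw] (lazy) (captured); then a character in [p-s], then exactly 4 of a literal 'q'; then the literal 'mi', then optionally a digit (captured as 'tail').
`search` walks the string left to right and returns the first match it finds.
The match spans [3:15] → '4lsqqqqqqmi2'.
Captured: group 1 = '4lsq', group 2 = 'mi2'.

'4lsqqqqqqmi2'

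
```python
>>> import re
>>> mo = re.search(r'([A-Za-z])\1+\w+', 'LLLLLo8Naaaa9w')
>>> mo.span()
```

(0, 14)

After group 1 captures some text, `\1` only succeeds where that same text appears again.
The match spans [0:14] → 'LLLLLo8Naaaa9w'.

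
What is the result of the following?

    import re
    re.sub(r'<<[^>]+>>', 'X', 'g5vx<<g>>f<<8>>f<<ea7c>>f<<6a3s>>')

'g5vxXfXfXfX'

Matches: at [4:9] → '<<g>>'; at [10:15] → '<<8>>'; at [16:24] → '<<ea7c>>'; at [25:33] → '<<6a3s>>'.
Each match is replaced by 'X'.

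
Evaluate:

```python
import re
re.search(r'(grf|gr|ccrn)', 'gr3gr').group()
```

'gr'

`re.search` tries every starting position until one works.
The match spans [0:2] → 'gr'.
Captured: group 1 = 'gr'.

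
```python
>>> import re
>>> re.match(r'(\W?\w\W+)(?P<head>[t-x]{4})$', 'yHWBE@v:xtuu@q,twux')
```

With `match`, the pattern is implicitly anchored at the beginning.
Here position 0 doesn't satisfy it, so the call returns None.

None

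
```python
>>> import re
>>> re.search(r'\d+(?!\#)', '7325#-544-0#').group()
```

A negative assertion filters positions out without eating any characters.
`re.search` tries every starting position until one works.
The match spans [0:3] → '732'.

'732'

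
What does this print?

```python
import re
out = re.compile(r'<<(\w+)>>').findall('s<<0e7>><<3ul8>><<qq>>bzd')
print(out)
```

Scanning left to right: at [1:8] match '<<0e7>>', group 1 = '0e7'; at [8:16] match '<<3ul8>>', group 1 = '3ul8'; at [16:22] match '<<qq>>', group 1 = 'qq'.
One capturing group, so `findall` returns just the captured substring from each match — 3 in all.

['0e7', '3ul8', 'qq']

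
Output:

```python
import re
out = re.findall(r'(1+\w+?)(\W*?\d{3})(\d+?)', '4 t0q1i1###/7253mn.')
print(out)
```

Pattern: one or more of the literal '1', then one or more of a word character (lazy) (captured); then zero or more of a non-word character (lazy), then exactly 3 of a digit (captured); then one or more of a digit (lazy) (captured).
Multiple groups make `findall` return tuples — one 3-tuple for the one match.

[('1i1', '###/725', '3')]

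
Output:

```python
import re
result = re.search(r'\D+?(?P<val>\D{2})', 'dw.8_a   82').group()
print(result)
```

dw.

The pattern matches one or more of a non-digit (lazy); then exactly 2 of a non-digit (captured as 'val').
The match spans [0:3] → 'dw.'.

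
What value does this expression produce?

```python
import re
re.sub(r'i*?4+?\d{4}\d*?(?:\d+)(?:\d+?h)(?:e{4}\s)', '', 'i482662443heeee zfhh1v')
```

Pattern: zero or more of a literal 'i' (lazy), then one or more of a literal '4' (lazy), then exactly 4 of a digit; then zero or more of a digit (lazy); then one or more of a digit (non-capturing group); then one or more of a digit (lazy), then the literal 'h' (non-capturing group); then exactly 4 of the literal 'e', then whitespace (non-capturing group).
Matches: at [0:16] → 'i482662443heeee '.
`sub` substitutes '' at each match site.

'zfhh1v'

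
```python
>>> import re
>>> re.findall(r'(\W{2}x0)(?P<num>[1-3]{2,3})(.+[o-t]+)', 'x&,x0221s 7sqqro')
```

[('&,x0', '221', 's 7sqqro')]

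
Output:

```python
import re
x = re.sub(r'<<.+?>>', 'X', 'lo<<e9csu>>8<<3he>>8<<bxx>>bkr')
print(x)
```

The `?` after the quantifier makes it lazy — it takes as little as possible before letting the rest of the pattern try.
Matches: at [2:11] → '<<e9csu>>'; at [12:19] → '<<3he>>'; at [20:27] → '<<bxx>>'.
Each match is replaced by 'X'.

loX8X8Xbkr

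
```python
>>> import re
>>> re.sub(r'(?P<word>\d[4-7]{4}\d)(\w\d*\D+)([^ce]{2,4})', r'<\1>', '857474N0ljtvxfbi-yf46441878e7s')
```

'<857474>1878e7s'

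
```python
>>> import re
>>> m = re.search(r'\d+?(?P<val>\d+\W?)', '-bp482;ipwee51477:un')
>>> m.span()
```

(3, 7)

The pattern matches one or more of a digit (lazy); then one or more of a digit, then optionally a non-word character (captured as 'val').
`re.search` scans for the first position where the pattern succeeds.
The match spans [3:7] → '482;'.
Captured: group 1 = '82;'.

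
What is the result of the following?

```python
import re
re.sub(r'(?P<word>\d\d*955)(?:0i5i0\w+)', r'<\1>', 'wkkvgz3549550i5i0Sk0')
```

'wkkvgz<354955>'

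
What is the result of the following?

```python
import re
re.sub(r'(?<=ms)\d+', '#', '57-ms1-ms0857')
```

'57-ms#-ms#'

Lookahead/lookbehind check context without consuming it, so the matched span excludes the asserted characters.
Matches: at [5:6] → '1'; at [9:13] → '0857'.
`sub` substitutes '#' at each match site.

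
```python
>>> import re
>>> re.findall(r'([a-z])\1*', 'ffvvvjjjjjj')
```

`\1` is not a pattern — it's the concrete string captured by group 1, re-applied verbatim.
With a single group, `findall` returns only what that group captured — 3 items.

['f', 'v', 'j']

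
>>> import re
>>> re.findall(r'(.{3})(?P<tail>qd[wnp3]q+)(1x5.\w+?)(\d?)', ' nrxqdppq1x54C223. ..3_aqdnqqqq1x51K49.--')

[('3_a', 'qdnqqqq', '1x51K', '4')]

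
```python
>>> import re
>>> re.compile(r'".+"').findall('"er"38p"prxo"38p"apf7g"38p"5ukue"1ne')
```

['"er"38p"prxo"38p"apf7g"38p"5ukue"']

Scanning left to right: at [0:33] → '"er"38p"prxo"38p"apf7g"38p"5ukue"'.
No capturing groups, so `findall` returns the 1 full match string.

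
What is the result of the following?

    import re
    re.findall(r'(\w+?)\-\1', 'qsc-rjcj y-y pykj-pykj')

`\1` is not a pattern — it's the concrete string captured by group 1, re-applied verbatim.
Walking the string: at [9:12] match 'y-y', group 1 = 'y'; at [13:22] match 'pykj-pykj', group 1 = 'pykj'.
`findall` collects group 1 from each match (2 total).

['y', 'pykj']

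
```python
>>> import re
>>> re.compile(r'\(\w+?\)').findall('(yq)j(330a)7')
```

['(yq)', '(330a)']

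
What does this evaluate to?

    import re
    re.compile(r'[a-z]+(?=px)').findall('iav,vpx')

['v']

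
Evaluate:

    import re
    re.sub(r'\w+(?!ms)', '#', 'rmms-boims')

'#-#'

The negative lookahead/lookbehind blocks any match where the forbidden context is present.
Every occurrence is swapped for '#'.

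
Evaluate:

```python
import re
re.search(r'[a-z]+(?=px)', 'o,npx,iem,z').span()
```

(2, 3)

The `(?=…)`/`(?<=…)` assertion just peeks at neighbouring text; it doesn't advance the match position.
The match spans [2:3] → 'n'.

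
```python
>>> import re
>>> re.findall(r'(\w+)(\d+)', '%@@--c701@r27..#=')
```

[('c70', '1'), ('r2', '7')]

Multiple groups make `findall` return tuples — one 2-tuple for each match.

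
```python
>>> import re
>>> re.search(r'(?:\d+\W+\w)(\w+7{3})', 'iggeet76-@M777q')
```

None

The pattern matches one or more of a digit, then one or more of a non-word character, then a word character (non-capturing group); then one or more of a word character, then exactly 3 of a literal '7' (captured).
`re.search` scans for the first position where the pattern succeeds.
Here no position works, so the call returns None.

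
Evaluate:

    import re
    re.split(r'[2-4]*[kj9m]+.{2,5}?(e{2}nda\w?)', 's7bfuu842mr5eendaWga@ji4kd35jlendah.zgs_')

Pattern: zero or more of a character in [2-4], then one or more of one of [kj9m], then 2 to 5 of any character (lazy); then exactly 2 of the literal 'e', then the literal 'nda', then optionally a word character (captured).
Matches to split on: at [7:18] → '42mr5eendaW'.
The group in the pattern means `split` returns the separators' captures alongside the pieces.

['s7bfuu8', 'eendaW', 'ga@ji4kd35jlendah.zgs_']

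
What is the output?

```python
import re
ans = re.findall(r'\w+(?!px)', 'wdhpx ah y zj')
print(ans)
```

['wdhpx', 'ah', 'y', 'zj']

The negative lookaround is zero-width — it rules out positions where the adjacent text would match, without consuming anything.
Matches: at [0:5] → 'wdhpx'; at [6:8] → 'ah'; at [9:10] → 'y'; at [11:13] → 'zj'.
`findall` yields the raw match text (4 of them) because the pattern has no groups.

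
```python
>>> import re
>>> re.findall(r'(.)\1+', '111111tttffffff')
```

['1', 't', 'f']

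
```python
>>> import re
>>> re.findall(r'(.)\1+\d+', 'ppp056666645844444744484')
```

['p']

`\1` is not a pattern — it's the concrete string captured by group 1, re-applied verbatim.
One capturing group, so `findall` returns just the captured substring from the one match — 1 in all.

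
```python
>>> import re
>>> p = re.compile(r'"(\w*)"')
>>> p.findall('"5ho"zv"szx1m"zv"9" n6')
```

`findall` collects group 1 from each match (3 total).

['5ho', 'szx1m', '9']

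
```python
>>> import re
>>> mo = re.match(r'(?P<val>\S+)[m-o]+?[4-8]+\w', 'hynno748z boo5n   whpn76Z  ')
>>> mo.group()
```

'hynno748z'

Pattern: one or more of a non-whitespace character (captured as 'val'); then one or more of a character in [m-o] (lazy); then one or more of a character in [4-8], then a word character.
With `match`, the pattern is implicitly anchored at the beginning.
The match spans [0:9] → 'hynno748z'.
Captured: group 1 = 'hynn'.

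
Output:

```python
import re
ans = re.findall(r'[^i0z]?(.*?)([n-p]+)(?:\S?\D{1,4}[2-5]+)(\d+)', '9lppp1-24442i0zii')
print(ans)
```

[('l', 'ppp', '2')]

Pattern: optionally any character except [i0z]; then zero or more of any character (lazy) (captured); then one or more of a character in [n-p] (captured); then optionally a non-whitespace character, then 1 to 4 of a non-digit, then one or more of a character in [2-5] (non-capturing group); then one or more of a digit (captured).
A non-greedy quantifier consumes as few characters as it can — just enough that the remainder of the pattern still matches from where it stops; whatever follows it matches normally.
Matches: at [0:12] match '9lppp1-24442', groups = ('l', 'ppp', '2').
3 groups means the one result is a tuple of 3 captured strings — 1 here.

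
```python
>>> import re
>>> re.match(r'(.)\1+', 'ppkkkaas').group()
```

A backreference is literal: `\1` must see the identical characters the first group matched.
`re.match` won't scan ahead — the pattern has to work from the very first character.
The match spans [0:2] → 'pp'.
Captured: group 1 = 'p'.

'pp'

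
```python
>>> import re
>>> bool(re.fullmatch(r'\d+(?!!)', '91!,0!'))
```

False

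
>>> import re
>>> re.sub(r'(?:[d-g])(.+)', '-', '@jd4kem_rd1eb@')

Pattern: a character in [d-g] (non-capturing group); then one or more of any character (captured).
Matches: at [2:14] → 'd4kem_rd1eb@'.
`sub` substitutes '-' at each match site.

'@j-'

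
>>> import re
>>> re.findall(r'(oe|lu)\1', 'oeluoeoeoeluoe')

['oe']

The backreference `\1` re-matches whatever the first group consumed, character for character.
Matches: at [4:8] match 'oeoe', group 1 = 'oe'.
With a single group, `findall` returns only what that group captured — 1 item.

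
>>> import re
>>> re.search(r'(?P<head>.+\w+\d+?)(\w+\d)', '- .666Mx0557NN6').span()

(0, 15)

Pattern: one or more of any character, then one or more of a word character, then one or more of a digit (lazy) (captured as 'head'); then one or more of a word character, then a digit (captured).
`re.search` scans for the first position where the pattern succeeds.
The match spans [0:15] → '- .666Mx0557NN6'.
Captured: group 1 = '- .666Mx0557', group 2 = 'NN6'.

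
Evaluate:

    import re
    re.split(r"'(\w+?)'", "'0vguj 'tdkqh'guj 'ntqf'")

["'0vguj ", 'tdkqh', 'guj ', 'ntqf', '']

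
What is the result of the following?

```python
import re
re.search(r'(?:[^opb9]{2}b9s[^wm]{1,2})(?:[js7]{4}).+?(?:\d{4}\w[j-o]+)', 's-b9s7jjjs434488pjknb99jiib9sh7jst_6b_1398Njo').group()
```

The pattern matches exactly 2 of any character except [opb9], then the literal 'b9s', then 1 to 2 of any character except [wm] (non-capturing group); then exactly 4 of one of [js7] (non-capturing group); then one or more of any character (lazy); then exactly 4 of a digit, then a word character, then one or more of a character in [j-o] (non-capturing group).
Because the quantifier is non-greedy, it stops expanding at the earliest point where the rest of the pattern can succeed.
`search` walks the string left to right and returns the first match it finds.
The match spans [0:20] → 's-b9s7jjjs434488pjkn'.

's-b9s7jjjs434488pjkn'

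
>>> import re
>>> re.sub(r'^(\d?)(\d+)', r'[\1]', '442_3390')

Pattern: anchored at the start of the string; then optionally a digit (captured); then one or more of a digit (captured).
Matches: at [0:3] → '442'.
The replacement refers to a captured group, so each match is rewritten using its own captured text.

'[4]_3390'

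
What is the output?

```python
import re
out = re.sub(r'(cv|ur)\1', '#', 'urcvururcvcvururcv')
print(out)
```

urcv###cv

`\1` is not a pattern — it's the concrete string captured by group 1, re-applied verbatim.
Matches: at [4:8] → 'urur'; at [8:12] → 'cvcv'; at [12:16] → 'urur'.
`sub` substitutes '#' at each match site.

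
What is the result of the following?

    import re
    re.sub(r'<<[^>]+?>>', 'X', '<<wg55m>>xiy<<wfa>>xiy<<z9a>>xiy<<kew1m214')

'XxiyXxiyXxiy<<kew1m214'

Matches: at [0:9] → '<<wg55m>>'; at [12:19] → '<<wfa>>'; at [22:29] → '<<z9a>>'.
Each match is replaced by 'X'.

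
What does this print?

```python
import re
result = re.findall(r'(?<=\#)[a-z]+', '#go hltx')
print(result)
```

['go']

Lookahead/lookbehind check context without consuming it, so the matched span excludes the asserted characters.
No capturing groups, so `findall` returns the 1 full match string.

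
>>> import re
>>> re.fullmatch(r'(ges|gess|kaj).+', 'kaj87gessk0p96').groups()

The match spans [0:14] → 'kaj87gessk0p96'.
Captured: group 1 = 'kaj'.

('kaj',)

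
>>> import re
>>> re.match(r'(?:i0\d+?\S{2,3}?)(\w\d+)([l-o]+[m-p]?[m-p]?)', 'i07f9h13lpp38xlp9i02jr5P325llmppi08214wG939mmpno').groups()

('h13', 'lpp')

The pattern matches the literal 'i0', then one or more of a digit (lazy), then 2 to 3 of a non-whitespace character (lazy) (non-capturing group); then a word character, then one or more of a digit (captured); then one or more of a character in [l-o], then optionally a character in [m-p], then optionally a character in [m-p] (captured).
With `match`, the pattern is implicitly anchored at the beginning.
The match spans [0:11] → 'i07f9h13lpp'.
Captured: group 1 = 'h13', group 2 = 'lpp'.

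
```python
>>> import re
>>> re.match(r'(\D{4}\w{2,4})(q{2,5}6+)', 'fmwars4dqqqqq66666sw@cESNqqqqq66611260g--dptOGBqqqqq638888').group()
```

With `match`, the pattern is implicitly anchored at the beginning.
The match spans [0:18] → 'fmwars4dqqqqq66666'.

'fmwars4dqqqqq66666'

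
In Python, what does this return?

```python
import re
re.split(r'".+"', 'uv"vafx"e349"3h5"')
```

['uv', '']

Matches to split on: at [2:17] → '"vafx"e349"3h5"'.
Splitting on the pattern gives 2 pieces.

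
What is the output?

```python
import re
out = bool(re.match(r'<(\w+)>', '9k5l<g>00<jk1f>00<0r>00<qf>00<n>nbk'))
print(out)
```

`re.match` won't scan ahead — the pattern has to work from the very first character.
Here position 0 doesn't satisfy it, so the call returns None, and `bool(None)` is False.

False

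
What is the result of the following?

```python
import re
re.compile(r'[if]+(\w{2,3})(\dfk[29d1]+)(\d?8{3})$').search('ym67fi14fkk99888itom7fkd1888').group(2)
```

'7fkd1'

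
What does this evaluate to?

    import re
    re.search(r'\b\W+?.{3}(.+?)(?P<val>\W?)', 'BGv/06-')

This matches a word boundary (`\b`, zero-width); then one or more of a non-word character (lazy), then exactly 3 of any character; then one or more of any character (lazy) (captured); then optionally a non-word character (captured as 'val').
`re.search` tries every starting position until one works.
Here nothing in the string fits, so the call returns None.

None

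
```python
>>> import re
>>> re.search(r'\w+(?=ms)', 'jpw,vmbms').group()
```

'vmb'

The lookaround is zero-width — it requires the adjacent text to match without consuming it, so the asserted text isn't part of the match.
The match spans [4:7] → 'vmb'.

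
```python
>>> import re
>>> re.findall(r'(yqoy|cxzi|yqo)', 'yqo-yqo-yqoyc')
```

Alternation tries branches left to right and keeps the first one that lets the overall match succeed at that position.
Matches: at [0:3] match 'yqo', group 1 = 'yqo'; at [4:7] match 'yqo', group 1 = 'yqo'; at [8:12] match 'yqoy', group 1 = 'yqoy'.
Because there's exactly one group, `findall` drops the full match and keeps group 1 from each hit.

['yqo', 'yqo', 'yqoy']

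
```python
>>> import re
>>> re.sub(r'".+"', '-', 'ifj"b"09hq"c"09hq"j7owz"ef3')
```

`sub` substitutes '-' at each match site.

'ifj-ef3'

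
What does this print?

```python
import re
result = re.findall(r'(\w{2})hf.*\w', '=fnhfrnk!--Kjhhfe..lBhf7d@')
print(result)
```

['fn']

The pattern matches exactly 2 of a word character (captured); then the literal 'hf', then zero or more of any character, then a word character.
One capturing group, so `findall` returns just the captured substring from the one match — 1 in all.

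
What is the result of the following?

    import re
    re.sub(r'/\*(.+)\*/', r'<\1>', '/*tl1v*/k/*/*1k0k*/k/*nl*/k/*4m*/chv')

'<tl1v*/k/*/*1k0k*/k/*nl*/k/*4m>chv'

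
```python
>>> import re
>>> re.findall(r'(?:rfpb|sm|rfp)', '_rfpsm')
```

Walking the string: at [1:4] → 'rfp'; at [4:6] → 'sm'.
`findall` yields the raw match text (2 of them) because the pattern has no groups.

['rfp', 'sm']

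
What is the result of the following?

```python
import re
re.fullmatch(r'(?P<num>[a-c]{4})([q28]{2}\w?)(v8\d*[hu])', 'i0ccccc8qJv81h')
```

None

Pattern: exactly 4 of a character in [a-c] (captured as 'num'); then exactly 2 of one of [q28], then optionally a word character (captured); then the literal 'v8', then zero or more of a digit, then one of [hu] (captured).
For `fullmatch`, every character of the input must be accounted for by the pattern.
Here the string isn't matched end-to-end, so the call returns None.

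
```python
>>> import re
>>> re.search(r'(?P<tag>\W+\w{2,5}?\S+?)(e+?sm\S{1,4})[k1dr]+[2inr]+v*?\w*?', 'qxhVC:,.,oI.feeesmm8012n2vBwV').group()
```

':,.,oI.feeesmm8012n2'

The pattern matches one or more of a non-word character, then 2 to 5 of a word character (lazy), then one or more of a non-whitespace character (lazy) (captured as 'tag'); then one or more of a literal 'e' (lazy), then the literal 'sm', then 1 to 4 of a non-whitespace character (captured); then one or more of one of [k1dr], then one or more of one of [2inr]; then zero or more of a literal 'v' (lazy), then zero or more of a word character (lazy).
The `?` after the quantifier makes it lazy — it takes as little as possible before letting the rest of the pattern try.
`re.search` scans for the first position where the pattern succeeds.
The match spans [5:25] → ':,.,oI.feeesmm8012n2'.
Captured: group 1 = ':,.,oI.f', group 2 = 'eeesmm80'.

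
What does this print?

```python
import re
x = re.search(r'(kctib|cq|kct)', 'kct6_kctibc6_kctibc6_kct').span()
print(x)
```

Unlike `match`, `search` isn't anchored — it looks for the pattern anywhere in the string.
The match spans [0:3] → 'kct'.
Captured: group 1 = 'kct'.

(0, 3)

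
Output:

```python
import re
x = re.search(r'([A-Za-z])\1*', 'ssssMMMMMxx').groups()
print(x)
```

('s',)

The match spans [0:4] → 'ssss'.
Captured: group 1 = 's'.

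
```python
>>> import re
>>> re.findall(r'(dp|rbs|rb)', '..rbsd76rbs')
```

Alternation tries branches left to right and keeps the first one that lets the overall match succeed at that position.
One capturing group, so `findall` returns just the captured substring from each match — 2 in all.

['rbs', 'rbs']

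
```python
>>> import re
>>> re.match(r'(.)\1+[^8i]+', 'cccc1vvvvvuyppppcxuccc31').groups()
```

('c',)

A backreference is literal: `\1` must see the identical characters the first group matched.
With `match`, the pattern is implicitly anchored at the beginning.
The match spans [0:24] → 'cccc1vvvvvuyppppcxuccc31'.
Captured: group 1 = 'c'.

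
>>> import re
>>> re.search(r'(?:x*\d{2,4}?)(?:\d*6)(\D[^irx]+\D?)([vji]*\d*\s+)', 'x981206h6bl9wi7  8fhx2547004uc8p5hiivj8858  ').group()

'x981206h6bl9wi7  '

Pattern: zero or more of a literal 'x', then 2 to 4 of a digit (lazy) (non-capturing group); then zero or more of a digit, then the literal '6' (non-capturing group); then a non-digit, then one or more of any character except [irx], then optionally a non-digit (captured); then zero or more of one of [vji], then zero or more of a digit, then one or more of whitespace (captured).
Unlike `match`, `search` isn't anchored — it looks for the pattern anywhere in the string.
The match spans [0:17] → 'x981206h6bl9wi7  '.
Captured: group 1 = 'h6bl9wi', group 2 = '7  '.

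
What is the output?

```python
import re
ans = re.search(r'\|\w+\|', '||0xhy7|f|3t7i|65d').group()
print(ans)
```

|0xhy7|

`re.search` tries every starting position until one works.
The match spans [1:8] → '|0xhy7|'.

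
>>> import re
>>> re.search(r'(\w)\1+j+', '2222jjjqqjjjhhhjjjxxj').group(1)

The match spans [0:7] → '2222jjj'.
Captured: group 1 = '2'.

'2'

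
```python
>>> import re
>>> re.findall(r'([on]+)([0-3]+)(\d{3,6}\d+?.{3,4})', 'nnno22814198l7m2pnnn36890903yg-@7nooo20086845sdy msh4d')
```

This matches one or more of one of [on] (captured); then one or more of a character in [0-3] (captured); then 3 to 6 of a digit, then one or more of a digit (lazy), then 3 to 4 of any character (captured).
Matches: at [0:16] match 'nnno22814198l7m2', groups = ('nnno', '22', '814198l7m2'); at [17:32] match 'nnn36890903yg-@', groups = ('nnn', '3', '6890903yg-@'); at [33:49] match 'nooo20086845sdy ', groups = ('nooo', '200', '86845sdy ').
With 3 capturing groups, `findall` returns a 3-tuple per match.

[('nnno', '22', '814198l7m2'), ('nnn', '3', '6890903yg-@'), ('nooo', '200', '86845sdy ')]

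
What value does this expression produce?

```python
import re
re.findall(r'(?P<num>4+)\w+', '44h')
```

Pattern: one or more of a literal '4' (captured as 'num'); then one or more of a word character.
Scanning left to right: at [0:3] match '44h', group 1 = '44'.
`findall` collects group 1 from the one match (1 total).

['44']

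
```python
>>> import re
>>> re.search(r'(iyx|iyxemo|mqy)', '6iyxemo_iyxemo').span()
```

`|` is ordered: at each position the engine commits to the first alternative that works.
The match spans [1:4] → 'iyx'.

(1, 4)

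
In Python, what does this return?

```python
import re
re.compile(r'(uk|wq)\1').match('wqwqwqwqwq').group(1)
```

'wq'

`\1` is not a pattern — it's the concrete string captured by group 1, re-applied verbatim.
`match` is anchored at position 0; if the pattern doesn't fit there, it returns None.
The match spans [0:4] → 'wqwq'.
Captured: group 1 = 'wq'.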